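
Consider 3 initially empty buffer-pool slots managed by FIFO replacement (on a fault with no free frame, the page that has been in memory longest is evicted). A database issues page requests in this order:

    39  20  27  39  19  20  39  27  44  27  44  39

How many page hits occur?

39: miss, frames (39)
20: miss, frames (39 20)
27: miss, frames (39 20 27)
39: hit
19: miss, evict 39, frames (20 27 19)
20: hit
39: miss, evict 20, frames (27 19 39)
27: hit
44: miss, evict 27, frames (19 39 44)
27: miss, evict 19, frames (39 44 27)
44: hit
39: hit
Hits: 5.

5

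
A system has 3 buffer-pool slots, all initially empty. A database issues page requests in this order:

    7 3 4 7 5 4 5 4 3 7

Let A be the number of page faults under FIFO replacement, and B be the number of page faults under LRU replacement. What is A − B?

-1

Under FIFO: F F F . F . . . . F → 5 faults.
Under LRU: F F F . F . . . F F → 6 faults.
A − B = 5 − 6 = -1.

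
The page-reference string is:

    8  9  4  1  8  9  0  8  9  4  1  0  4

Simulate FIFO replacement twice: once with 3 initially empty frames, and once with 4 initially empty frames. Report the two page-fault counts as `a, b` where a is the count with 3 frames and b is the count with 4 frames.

9, 10

3 frames: F F F F F F F . . F F . . → 9 faults.
4 frames: F F F F . . F F F F F F . → 10 faults.
10 > 9: adding a frame increased faults — Belady's anomaly.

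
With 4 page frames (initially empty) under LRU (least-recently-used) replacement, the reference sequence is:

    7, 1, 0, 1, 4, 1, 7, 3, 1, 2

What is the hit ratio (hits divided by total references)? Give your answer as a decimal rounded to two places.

7: fault, frames {7}
1: fault, frames {7,1}
0: fault, frames {7,1,0}
1: hit
4: fault, frames {7,0,1,4}
1: hit
7: hit
3: fault, evict 0, frames {4,1,7,3}
1: hit
2: fault, evict 4, frames {7,3,1,2}
Hits: 4 of 10 references → 4/10 = 0.4000.

0.40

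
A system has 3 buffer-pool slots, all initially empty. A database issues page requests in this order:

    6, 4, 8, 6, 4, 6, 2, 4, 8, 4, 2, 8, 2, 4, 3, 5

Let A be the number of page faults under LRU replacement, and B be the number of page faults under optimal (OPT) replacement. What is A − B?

1

Under LRU: F F F . . . F . F . . . . . F F → 7 faults.
Under OPT: F F F . . . F . . . . . . . F F → 6 faults.
A − B = 7 − 6 = 1.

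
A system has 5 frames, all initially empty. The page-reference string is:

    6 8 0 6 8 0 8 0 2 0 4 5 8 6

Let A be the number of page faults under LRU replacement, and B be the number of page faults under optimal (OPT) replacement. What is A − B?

Under LRU: F F F . . . . . F . F F . F → 7 faults.
Under OPT: F F F . . . . . F . F F . . → 6 faults.
A − B = 7 − 6 = 1.

1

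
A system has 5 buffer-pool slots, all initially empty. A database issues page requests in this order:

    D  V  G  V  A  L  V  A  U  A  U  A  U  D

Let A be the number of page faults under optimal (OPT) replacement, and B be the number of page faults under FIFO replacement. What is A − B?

-1

Under OPT: F F F . F F . . F . . . . . → 6 faults.
Under FIFO: F F F . F F . . F . . . . F → 7 faults.
A − B = 6 − 7 = -1.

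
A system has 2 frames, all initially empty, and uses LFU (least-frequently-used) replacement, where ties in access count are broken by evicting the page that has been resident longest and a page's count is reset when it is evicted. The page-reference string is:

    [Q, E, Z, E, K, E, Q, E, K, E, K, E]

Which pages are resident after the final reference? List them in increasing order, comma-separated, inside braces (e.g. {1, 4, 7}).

{E, K}

Q: fault, frames {Q}
E: fault, frames {Q,E}
Z: fault, evict Q, frames {E,Z}
E: hit
K: fault, evict Z, frames {E,K}
E: hit
Q: fault, evict K, frames {E,Q}
E: hit
K: fault, evict Q, frames {E,K}
E: hit
K: hit
E: hit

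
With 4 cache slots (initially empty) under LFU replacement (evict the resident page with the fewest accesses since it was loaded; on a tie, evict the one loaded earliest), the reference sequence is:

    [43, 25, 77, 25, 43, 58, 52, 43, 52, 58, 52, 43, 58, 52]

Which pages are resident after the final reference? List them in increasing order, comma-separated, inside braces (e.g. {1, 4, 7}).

43 -> miss, frames {43}
25 -> miss, frames {43,25}
77 -> miss, frames {43,25,77}
25 -> hit
43 -> hit
58 -> miss, frames {43,25,77,58}
52 -> miss, evict 77, frames {43,25,58,52}
43 -> hit
52 -> hit
58 -> hit
52 -> hit
43 -> hit
58 -> hit
52 -> hit

{25, 43, 52, 58}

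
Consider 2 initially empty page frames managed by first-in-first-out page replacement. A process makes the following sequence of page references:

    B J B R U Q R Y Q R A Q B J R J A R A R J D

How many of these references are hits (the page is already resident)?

B → miss, frames (B)
J → miss, frames (B J)
B → hit
R → miss, evict B, frames (J R)
U → miss, evict J, frames (R U)
Q → miss, evict R, frames (U Q)
R → miss, evict U, frames (Q R)
Y → miss, evict Q, frames (R Y)
Q → miss, evict R, frames (Y Q)
R → miss, evict Y, frames (Q R)
A → miss, evict Q, frames (R A)
Q → miss, evict R, frames (A Q)
B → miss, evict A, frames (Q B)
J → miss, evict Q, frames (B J)
R → miss, evict B, frames (J R)
J → hit
A → miss, evict J, frames (R A)
R → hit
A → hit
R → hit
J → miss, evict R, frames (A J)
D → miss, evict A, frames (J D)
Hits: 5.

5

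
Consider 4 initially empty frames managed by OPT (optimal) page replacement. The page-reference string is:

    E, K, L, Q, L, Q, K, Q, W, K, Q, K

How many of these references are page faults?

5

E → miss, frames {E}
K → miss, frames {E,K}
L → miss, frames {E,K,L}
Q → miss, frames {E,K,L,Q}
L → hit
Q → hit
K → hit
Q → hit
W → miss, evict L, frames {E,K,Q,W}
K → hit
Q → hit
K → hit
Page faults: 5.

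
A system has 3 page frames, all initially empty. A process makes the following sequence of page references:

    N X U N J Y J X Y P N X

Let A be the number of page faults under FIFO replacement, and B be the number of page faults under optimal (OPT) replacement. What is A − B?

1

Under FIFO: F F F . F F . F . F F . → 8 faults.
Under OPT: F F F . F F . . . F F . → 7 faults.
A − B = 8 − 7 = 1.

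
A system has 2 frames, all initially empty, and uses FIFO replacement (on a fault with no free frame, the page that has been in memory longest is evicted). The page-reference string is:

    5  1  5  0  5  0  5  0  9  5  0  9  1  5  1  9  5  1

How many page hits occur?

5 -> fault, frames [5]
1 -> fault, frames [5, 1]
5 -> hit
0 -> fault, evict 5, frames [1, 0]
5 -> fault, evict 1, frames [0, 5]
0 -> hit
5 -> hit
0 -> hit
9 -> fault, evict 0, frames [5, 9]
5 -> hit
0 -> fault, evict 5, frames [9, 0]
9 -> hit
1 -> fault, evict 9, frames [0, 1]
5 -> fault, evict 0, frames [1, 5]
1 -> hit
9 -> fault, evict 1, frames [5, 9]
5 -> hit
1 -> fault, evict 5, frames [9, 1]
Hits: 8.

8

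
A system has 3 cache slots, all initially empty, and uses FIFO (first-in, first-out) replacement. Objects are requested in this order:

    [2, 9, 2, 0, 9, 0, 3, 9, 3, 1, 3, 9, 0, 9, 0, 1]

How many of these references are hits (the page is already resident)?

9

2 -> fault, frames (2)
9 -> fault, frames (2 9)
2 -> hit
0 -> fault, frames (2 9 0)
9 -> hit
0 -> hit
3 -> fault, evict 2, frames (9 0 3)
9 -> hit
3 -> hit
1 -> fault, evict 9, frames (0 3 1)
3 -> hit
9 -> fault, evict 0, frames (3 1 9)
0 -> fault, evict 3, frames (1 9 0)
9 -> hit
0 -> hit
1 -> hit
Hits: 9.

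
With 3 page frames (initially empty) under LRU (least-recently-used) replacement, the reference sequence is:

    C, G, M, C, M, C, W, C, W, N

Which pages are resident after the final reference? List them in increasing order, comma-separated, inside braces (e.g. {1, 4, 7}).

{C, N, W}

C: fault, frames (C)
G: fault, frames (C G)
M: fault, frames (C G M)
C: hit
M: hit
C: hit
W: fault, evict G, frames (M C W)
C: hit
W: hit
N: fault, evict M, frames (C W N)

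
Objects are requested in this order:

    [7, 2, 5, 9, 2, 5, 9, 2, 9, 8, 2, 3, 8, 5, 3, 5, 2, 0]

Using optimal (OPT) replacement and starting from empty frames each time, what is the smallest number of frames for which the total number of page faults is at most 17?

2

f=1: 18 faults
f=2: 11 faults
f=3: 8 faults
f=4: 7 faults
f=5: 7 faults
f=6: 7 faults
f=7: 7 faults
Smallest f with faults ≤ 17 is 2.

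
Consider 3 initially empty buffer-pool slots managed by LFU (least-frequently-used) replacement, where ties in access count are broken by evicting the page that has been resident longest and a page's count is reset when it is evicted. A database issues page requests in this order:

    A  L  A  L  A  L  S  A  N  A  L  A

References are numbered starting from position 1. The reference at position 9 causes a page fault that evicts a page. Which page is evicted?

pos 1: A → fault, frames (A)
pos 2: L → fault, frames (A L)
pos 3: A → hit
pos 4: L → hit
pos 5: A → hit
pos 6: L → hit
pos 7: S → fault, frames (A L S)
pos 8: A → hit
pos 9: N → fault, evict S, frames (A L N)
At position 9, page S is evicted.

S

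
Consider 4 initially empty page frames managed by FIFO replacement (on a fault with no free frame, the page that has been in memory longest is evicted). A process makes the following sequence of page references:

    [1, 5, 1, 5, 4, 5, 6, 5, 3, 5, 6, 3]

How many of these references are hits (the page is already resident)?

7

1 -> miss, frames (1)
5 -> miss, frames (1 5)
1 -> hit
5 -> hit
4 -> miss, frames (1 5 4)
5 -> hit
6 -> miss, frames (1 5 4 6)
5 -> hit
3 -> miss, evict 1, frames (5 4 6 3)
5 -> hit
6 -> hit
3 -> hit
Hits: 7.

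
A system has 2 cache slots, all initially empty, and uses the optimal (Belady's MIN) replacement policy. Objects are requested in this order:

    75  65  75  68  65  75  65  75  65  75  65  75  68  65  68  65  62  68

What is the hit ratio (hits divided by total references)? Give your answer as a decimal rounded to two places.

0.67

75 → miss, frames (75)
65 → miss, frames (75 65)
75 → hit
68 → miss, evict 75, frames (65 68)
65 → hit
75 → miss, evict 68, frames (65 75)
65 → hit
75 → hit
65 → hit
75 → hit
65 → hit
75 → hit
68 → miss, evict 75, frames (65 68)
65 → hit
68 → hit
65 → hit
62 → miss, evict 65, frames (68 62)
68 → hit
Hits: 12 of 18 references → 12/18 = 0.6667.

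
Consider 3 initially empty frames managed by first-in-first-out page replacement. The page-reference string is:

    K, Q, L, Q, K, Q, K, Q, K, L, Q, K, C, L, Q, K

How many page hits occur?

11

K: miss, frames (K)
Q: miss, frames (K Q)
L: miss, frames (K Q L)
Q: hit
K: hit
Q: hit
K: hit
Q: hit
K: hit
L: hit
Q: hit
K: hit
C: miss, evict K, frames (Q L C)
L: hit
Q: hit
K: miss, evict Q, frames (L C K)
Hits: 11.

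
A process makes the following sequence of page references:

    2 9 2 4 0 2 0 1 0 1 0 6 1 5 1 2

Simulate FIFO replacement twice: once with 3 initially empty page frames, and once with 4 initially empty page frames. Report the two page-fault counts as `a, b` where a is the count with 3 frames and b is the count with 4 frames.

3 frames: F F . F F F . F . . . F . F . F → 9 faults.
4 frames: F F . F F . . F . . . F . F . F → 8 faults.
8 < 9: adding a frame reduced faults, as is typical.

9, 8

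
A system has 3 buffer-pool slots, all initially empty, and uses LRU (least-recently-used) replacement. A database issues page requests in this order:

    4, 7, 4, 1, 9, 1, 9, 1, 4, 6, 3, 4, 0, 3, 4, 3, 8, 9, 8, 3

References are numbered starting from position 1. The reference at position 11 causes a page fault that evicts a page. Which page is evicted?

pos 1: 4: fault, frames (4)
pos 2: 7: fault, frames (4 7)
pos 3: 4: hit
pos 4: 1: fault, frames (7 4 1)
pos 5: 9: fault, evict 7, frames (4 1 9)
pos 6: 1: hit
pos 7: 9: hit
pos 8: 1: hit
pos 9: 4: hit
pos 10: 6: fault, evict 9, frames (1 4 6)
pos 11: 3: fault, evict 1, frames (4 6 3)
At position 11, page 1 is evicted.

1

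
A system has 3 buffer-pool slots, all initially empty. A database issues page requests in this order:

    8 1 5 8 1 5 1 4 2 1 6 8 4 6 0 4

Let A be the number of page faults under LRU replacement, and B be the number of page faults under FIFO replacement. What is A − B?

-1

Under LRU: F F F . . . . F F . F F F . F . → 9 faults.
Under FIFO: F F F . . . . F F F F F F . F . → 10 faults.
A − B = 9 − 10 = -1.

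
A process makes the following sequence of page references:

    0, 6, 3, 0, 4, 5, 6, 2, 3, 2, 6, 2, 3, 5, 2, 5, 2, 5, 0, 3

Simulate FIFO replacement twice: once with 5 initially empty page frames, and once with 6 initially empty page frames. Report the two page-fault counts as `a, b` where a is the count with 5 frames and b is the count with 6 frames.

7, 6

5 frames: F F F . F F . F . . . . . . . . . . F . → 7 faults.
6 frames: F F F . F F . F . . . . . . . . . . . . → 6 faults.
6 < 7: adding a frame reduced faults, as is typical.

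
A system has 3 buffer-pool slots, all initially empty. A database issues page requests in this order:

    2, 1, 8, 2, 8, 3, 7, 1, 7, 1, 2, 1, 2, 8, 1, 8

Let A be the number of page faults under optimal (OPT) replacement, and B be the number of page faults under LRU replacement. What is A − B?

-2

Under OPT: F F F . . F F . . . . . . F . . → 6 faults.
Under LRU: F F F . . F F F . . F . . F . . → 8 faults.
A − B = 6 − 8 = -2.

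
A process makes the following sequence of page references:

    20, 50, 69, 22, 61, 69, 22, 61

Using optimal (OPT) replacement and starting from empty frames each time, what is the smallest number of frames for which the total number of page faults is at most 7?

2

f=1: 8 faults
f=2: 6 faults
f=3: 5 faults
f=4: 5 faults
f=5: 5 faults
Smallest f with faults ≤ 7 is 2.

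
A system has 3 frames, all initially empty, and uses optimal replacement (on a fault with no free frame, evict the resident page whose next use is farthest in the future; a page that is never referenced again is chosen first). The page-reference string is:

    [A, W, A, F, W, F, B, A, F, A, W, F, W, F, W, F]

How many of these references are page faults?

A → fault, frames {A}
W → fault, frames {A,W}
A → hit
F → fault, frames {A,W,F}
W → hit
F → hit
B → fault, evict W, frames {A,F,B}
A → hit
F → hit
A → hit
W → fault, evict B, frames {A,F,W}
F → hit
W → hit
F → hit
W → hit
F → hit
Page faults: 5.

5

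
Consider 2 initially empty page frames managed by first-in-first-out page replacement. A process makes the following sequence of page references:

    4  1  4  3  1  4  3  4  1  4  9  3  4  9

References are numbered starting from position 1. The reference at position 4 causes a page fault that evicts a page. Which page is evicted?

pos 1: 4 → miss, frames (4)
pos 2: 1 → miss, frames (4 1)
pos 3: 4 → hit
pos 4: 3 → miss, evict 4, frames (1 3)
At position 4, page 4 is evicted.

4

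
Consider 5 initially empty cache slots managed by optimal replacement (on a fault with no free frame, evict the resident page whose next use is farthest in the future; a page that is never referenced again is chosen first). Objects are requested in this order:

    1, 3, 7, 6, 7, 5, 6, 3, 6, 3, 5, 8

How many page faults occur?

1: miss, frames (1)
3: miss, frames (1 3)
7: miss, frames (1 3 7)
6: miss, frames (1 3 7 6)
7: hit
5: miss, frames (1 3 7 6 5)
6: hit
3: hit
6: hit
3: hit
5: hit
8: miss, evict 5, frames (1 3 7 6 8)
Page faults: 6.

6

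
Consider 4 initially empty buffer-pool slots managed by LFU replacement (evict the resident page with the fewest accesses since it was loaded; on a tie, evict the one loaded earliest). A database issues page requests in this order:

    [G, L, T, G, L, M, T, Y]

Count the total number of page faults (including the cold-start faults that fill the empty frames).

5

G: miss, frames {G}
L: miss, frames {G,L}
T: miss, frames {G,L,T}
G: hit
L: hit
M: miss, frames {G,L,T,M}
T: hit
Y: miss, evict M, frames {G,L,T,Y}
Page faults: 5.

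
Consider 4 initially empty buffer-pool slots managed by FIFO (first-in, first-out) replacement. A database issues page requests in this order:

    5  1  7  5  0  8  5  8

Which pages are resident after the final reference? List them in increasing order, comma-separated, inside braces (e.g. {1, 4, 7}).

{0, 5, 7, 8}

5 -> fault, frames {5}
1 -> fault, frames {5,1}
7 -> fault, frames {5,1,7}
5 -> hit
0 -> fault, frames {5,1,7,0}
8 -> fault, evict 5, frames {1,7,0,8}
5 -> fault, evict 1, frames {7,0,8,5}
8 -> hit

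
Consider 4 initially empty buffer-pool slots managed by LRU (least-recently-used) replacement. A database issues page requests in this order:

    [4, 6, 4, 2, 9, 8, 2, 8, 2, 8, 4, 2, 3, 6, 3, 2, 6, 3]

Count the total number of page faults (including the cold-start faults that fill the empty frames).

4 -> miss, frames {4}
6 -> miss, frames {4,6}
4 -> hit
2 -> miss, frames {6,4,2}
9 -> miss, frames {6,4,2,9}
8 -> miss, evict 6, frames {4,2,9,8}
2 -> hit
8 -> hit
2 -> hit
8 -> hit
4 -> hit
2 -> hit
3 -> miss, evict 9, frames {8,4,2,3}
6 -> miss, evict 8, frames {4,2,3,6}
3 -> hit
2 -> hit
6 -> hit
3 -> hit
Page faults: 7.

7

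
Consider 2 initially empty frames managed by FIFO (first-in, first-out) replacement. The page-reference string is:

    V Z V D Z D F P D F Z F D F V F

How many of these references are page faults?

11

V: miss, frames [V]
Z: miss, frames [V, Z]
V: hit
D: miss, evict V, frames [Z, D]
Z: hit
D: hit
F: miss, evict Z, frames [D, F]
P: miss, evict D, frames [F, P]
D: miss, evict F, frames [P, D]
F: miss, evict P, frames [D, F]
Z: miss, evict D, frames [F, Z]
F: hit
D: miss, evict F, frames [Z, D]
F: miss, evict Z, frames [D, F]
V: miss, evict D, frames [F, V]
F: hit
Page faults: 11.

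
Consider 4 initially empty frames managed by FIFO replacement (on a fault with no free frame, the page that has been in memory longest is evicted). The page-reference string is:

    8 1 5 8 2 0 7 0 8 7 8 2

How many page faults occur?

8 → miss, frames {8}
1 → miss, frames {8,1}
5 → miss, frames {8,1,5}
8 → hit
2 → miss, frames {8,1,5,2}
0 → miss, evict 8, frames {1,5,2,0}
7 → miss, evict 1, frames {5,2,0,7}
0 → hit
8 → miss, evict 5, frames {2,0,7,8}
7 → hit
8 → hit
2 → hit
Page faults: 7.

7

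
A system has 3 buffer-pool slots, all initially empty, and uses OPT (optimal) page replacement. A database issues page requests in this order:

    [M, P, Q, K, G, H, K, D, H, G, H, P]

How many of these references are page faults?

8

M: miss, frames {M}
P: miss, frames {M,P}
Q: miss, frames {M,P,Q}
K: miss, evict Q, frames {M,P,K}
G: miss, evict M, frames {P,K,G}
H: miss, evict P, frames {K,G,H}
K: hit
D: miss, evict K, frames {G,H,D}
H: hit
G: hit
H: hit
P: miss, evict D, frames {G,H,P}
Page faults: 8.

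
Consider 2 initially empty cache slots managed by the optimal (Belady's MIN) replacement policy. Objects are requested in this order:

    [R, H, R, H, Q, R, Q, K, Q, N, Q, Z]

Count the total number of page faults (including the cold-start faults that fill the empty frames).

6

R -> miss, frames (R)
H -> miss, frames (R H)
R -> hit
H -> hit
Q -> miss, evict H, frames (R Q)
R -> hit
Q -> hit
K -> miss, evict R, frames (Q K)
Q -> hit
N -> miss, evict K, frames (Q N)
Q -> hit
Z -> miss, evict N, frames (Q Z)
Page faults: 6.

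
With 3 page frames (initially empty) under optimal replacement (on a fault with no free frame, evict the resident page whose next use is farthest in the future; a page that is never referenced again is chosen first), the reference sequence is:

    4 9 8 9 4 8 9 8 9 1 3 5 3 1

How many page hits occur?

4: fault, frames (4)
9: fault, frames (4 9)
8: fault, frames (4 9 8)
9: hit
4: hit
8: hit
9: hit
8: hit
9: hit
1: fault, evict 8, frames (4 9 1)
3: fault, evict 9, frames (4 1 3)
5: fault, evict 4, frames (1 3 5)
3: hit
1: hit
Hits: 8.

8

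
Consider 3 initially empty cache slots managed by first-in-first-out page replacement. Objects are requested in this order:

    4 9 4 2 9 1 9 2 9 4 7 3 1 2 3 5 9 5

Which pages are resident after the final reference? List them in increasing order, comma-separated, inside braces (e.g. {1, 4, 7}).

4: fault, frames [4]
9: fault, frames [4, 9]
4: hit
2: fault, frames [4, 9, 2]
9: hit
1: fault, evict 4, frames [9, 2, 1]
9: hit
2: hit
9: hit
4: fault, evict 9, frames [2, 1, 4]
7: fault, evict 2, frames [1, 4, 7]
3: fault, evict 1, frames [4, 7, 3]
1: fault, evict 4, frames [7, 3, 1]
2: fault, evict 7, frames [3, 1, 2]
3: hit
5: fault, evict 3, frames [1, 2, 5]
9: fault, evict 1, frames [2, 5, 9]
5: hit

{2, 5, 9}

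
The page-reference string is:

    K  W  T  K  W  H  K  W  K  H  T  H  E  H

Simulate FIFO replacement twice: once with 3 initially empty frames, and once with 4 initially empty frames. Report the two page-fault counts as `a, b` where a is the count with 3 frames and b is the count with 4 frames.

3 frames: F F F . . F F F . . F F F . → 9 faults.
4 frames: F F F . . F . . . . . . F . → 5 faults.
5 < 9: adding a frame reduced faults, as is typical.

9, 5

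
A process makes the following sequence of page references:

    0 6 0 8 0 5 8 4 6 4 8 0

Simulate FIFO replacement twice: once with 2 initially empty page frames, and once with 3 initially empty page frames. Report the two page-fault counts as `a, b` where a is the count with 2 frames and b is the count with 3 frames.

2 frames: F F . F F F F F F . F F → 10 faults.
3 frames: F F . F . F . F F . F F → 8 faults.
8 < 10: adding a frame reduced faults, as is typical.

10, 8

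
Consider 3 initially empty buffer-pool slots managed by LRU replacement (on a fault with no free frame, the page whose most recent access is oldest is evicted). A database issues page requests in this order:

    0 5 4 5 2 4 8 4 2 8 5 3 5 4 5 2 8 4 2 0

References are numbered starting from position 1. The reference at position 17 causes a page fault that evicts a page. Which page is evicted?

pos 1: 0 -> fault, frames (0)
pos 2: 5 -> fault, frames (0 5)
pos 3: 4 -> fault, frames (0 5 4)
pos 4: 5 -> hit
pos 5: 2 -> fault, evict 0, frames (4 5 2)
pos 6: 4 -> hit
pos 7: 8 -> fault, evict 5, frames (2 4 8)
pos 8: 4 -> hit
pos 9: 2 -> hit
pos 10: 8 -> hit
pos 11: 5 -> fault, evict 4, frames (2 8 5)
pos 12: 3 -> fault, evict 2, frames (8 5 3)
pos 13: 5 -> hit
pos 14: 4 -> fault, evict 8, frames (3 5 4)
pos 15: 5 -> hit
pos 16: 2 -> fault, evict 3, frames (4 5 2)
pos 17: 8 -> fault, evict 4, frames (5 2 8)
At position 17, page 4 is evicted.

4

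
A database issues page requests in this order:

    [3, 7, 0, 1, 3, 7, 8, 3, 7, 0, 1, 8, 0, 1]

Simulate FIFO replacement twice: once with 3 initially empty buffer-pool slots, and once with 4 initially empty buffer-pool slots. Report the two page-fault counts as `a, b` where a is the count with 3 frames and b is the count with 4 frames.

9, 10

3 frames: F F F F F F F . . F F . . . → 9 faults.
4 frames: F F F F . . F F F F F F . . → 10 faults.
10 > 9: adding a frame increased faults — Belady's anomaly.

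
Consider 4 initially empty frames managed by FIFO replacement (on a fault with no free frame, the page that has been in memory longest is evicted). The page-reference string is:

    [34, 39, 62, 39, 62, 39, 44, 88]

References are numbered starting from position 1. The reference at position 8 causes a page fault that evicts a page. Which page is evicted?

pos 1: 34 → fault, frames (34)
pos 2: 39 → fault, frames (34 39)
pos 3: 62 → fault, frames (34 39 62)
pos 4: 39 → hit
pos 5: 62 → hit
pos 6: 39 → hit
pos 7: 44 → fault, frames (34 39 62 44)
pos 8: 88 → fault, evict 34, frames (39 62 44 88)
At position 8, page 34 is evicted.

34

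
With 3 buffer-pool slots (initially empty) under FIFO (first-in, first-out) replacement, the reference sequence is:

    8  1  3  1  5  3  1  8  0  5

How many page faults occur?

8: fault, frames (8)
1: fault, frames (8 1)
3: fault, frames (8 1 3)
1: hit
5: fault, evict 8, frames (1 3 5)
3: hit
1: hit
8: fault, evict 1, frames (3 5 8)
0: fault, evict 3, frames (5 8 0)
5: hit
Page faults: 6.

6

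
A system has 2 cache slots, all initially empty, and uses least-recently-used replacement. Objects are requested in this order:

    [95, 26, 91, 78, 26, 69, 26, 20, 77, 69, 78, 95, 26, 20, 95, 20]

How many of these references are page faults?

95: miss, frames (95)
26: miss, frames (95 26)
91: miss, evict 95, frames (26 91)
78: miss, evict 26, frames (91 78)
26: miss, evict 91, frames (78 26)
69: miss, evict 78, frames (26 69)
26: hit
20: miss, evict 69, frames (26 20)
77: miss, evict 26, frames (20 77)
69: miss, evict 20, frames (77 69)
78: miss, evict 77, frames (69 78)
95: miss, evict 69, frames (78 95)
26: miss, evict 78, frames (95 26)
20: miss, evict 95, frames (26 20)
95: miss, evict 26, frames (20 95)
20: hit
Page faults: 14.

14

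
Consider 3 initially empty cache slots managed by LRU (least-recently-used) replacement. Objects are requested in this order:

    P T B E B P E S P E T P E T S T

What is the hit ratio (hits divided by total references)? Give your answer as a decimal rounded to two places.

P -> miss, frames {P}
T -> miss, frames {P,T}
B -> miss, frames {P,T,B}
E -> miss, evict P, frames {T,B,E}
B -> hit
P -> miss, evict T, frames {E,B,P}
E -> hit
S -> miss, evict B, frames {P,E,S}
P -> hit
E -> hit
T -> miss, evict S, frames {P,E,T}
P -> hit
E -> hit
T -> hit
S -> miss, evict P, frames {E,T,S}
T -> hit
Hits: 8 of 16 references → 8/16 = 0.5000.

0.50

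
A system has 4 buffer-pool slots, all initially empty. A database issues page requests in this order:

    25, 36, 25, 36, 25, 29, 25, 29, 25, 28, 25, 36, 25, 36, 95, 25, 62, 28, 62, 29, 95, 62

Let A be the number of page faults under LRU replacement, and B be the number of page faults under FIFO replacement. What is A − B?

Under LRU: F F . . . F . . . F . . . . F . F F . F F . → 9 faults.
Under FIFO: F F . . . F . . . F . . . . F F F . . F . . → 8 faults.
A − B = 9 − 8 = 1.

1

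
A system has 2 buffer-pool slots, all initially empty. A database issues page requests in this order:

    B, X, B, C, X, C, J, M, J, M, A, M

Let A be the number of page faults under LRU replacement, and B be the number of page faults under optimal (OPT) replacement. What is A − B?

Under LRU: F F . F F . F F . . F . → 7 faults.
Under OPT: F F . F . . F F . . F . → 6 faults.
A − B = 7 − 6 = 1.

1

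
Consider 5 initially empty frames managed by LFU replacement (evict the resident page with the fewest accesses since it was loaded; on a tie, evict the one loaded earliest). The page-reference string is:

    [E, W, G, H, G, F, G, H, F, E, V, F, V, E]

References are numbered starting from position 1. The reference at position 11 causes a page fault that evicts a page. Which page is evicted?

pos 1: E: fault, frames {E}
pos 2: W: fault, frames {E,W}
pos 3: G: fault, frames {E,W,G}
pos 4: H: fault, frames {E,W,G,H}
pos 5: G: hit
pos 6: F: fault, frames {E,W,G,H,F}
pos 7: G: hit
pos 8: H: hit
pos 9: F: hit
pos 10: E: hit
pos 11: V: fault, evict W, frames {E,G,H,F,V}
At position 11, page W is evicted.

W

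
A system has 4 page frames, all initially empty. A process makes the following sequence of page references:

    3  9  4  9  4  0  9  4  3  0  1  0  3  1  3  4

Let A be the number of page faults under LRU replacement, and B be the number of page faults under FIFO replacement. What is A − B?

Under LRU: F F F . . F . . . . F . . . . . → 5 faults.
Under FIFO: F F F . . F . . . . F . F . . . → 6 faults.
A − B = 5 − 6 = -1.

-1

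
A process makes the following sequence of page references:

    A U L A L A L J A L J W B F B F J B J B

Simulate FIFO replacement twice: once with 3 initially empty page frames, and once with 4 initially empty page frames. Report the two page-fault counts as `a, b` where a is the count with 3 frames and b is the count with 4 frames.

9, 7

3 frames: F F F . . . . F F . . F F F . . F . . . → 9 faults.
4 frames: F F F . . . . F . . . F F F . . . . . . → 7 faults.
7 < 9: adding a frame reduced faults, as is typical.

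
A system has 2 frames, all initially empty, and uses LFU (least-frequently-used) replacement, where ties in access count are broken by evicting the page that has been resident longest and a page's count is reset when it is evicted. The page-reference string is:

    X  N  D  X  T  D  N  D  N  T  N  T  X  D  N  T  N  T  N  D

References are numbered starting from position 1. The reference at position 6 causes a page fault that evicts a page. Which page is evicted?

X

pos 1: X -> miss, frames (X)
pos 2: N -> miss, frames (X N)
pos 3: D -> miss, evict X, frames (N D)
pos 4: X -> miss, evict N, frames (D X)
pos 5: T -> miss, evict D, frames (X T)
pos 6: D -> miss, evict X, frames (T D)
At position 6, page X is evicted.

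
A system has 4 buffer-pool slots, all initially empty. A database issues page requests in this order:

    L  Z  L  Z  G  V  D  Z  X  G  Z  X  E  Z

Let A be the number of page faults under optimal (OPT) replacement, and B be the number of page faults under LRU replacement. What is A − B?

Under OPT: F F . . F F F . F . . . F . → 7 faults.
Under LRU: F F . . F F F . F F . . F . → 8 faults.
A − B = 7 − 8 = -1.

-1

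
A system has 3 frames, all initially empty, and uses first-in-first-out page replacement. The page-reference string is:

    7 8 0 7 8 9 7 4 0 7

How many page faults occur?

7

7 -> miss, frames {7}
8 -> miss, frames {7,8}
0 -> miss, frames {7,8,0}
7 -> hit
8 -> hit
9 -> miss, evict 7, frames {8,0,9}
7 -> miss, evict 8, frames {0,9,7}
4 -> miss, evict 0, frames {9,7,4}
0 -> miss, evict 9, frames {7,4,0}
7 -> hit
Page faults: 7.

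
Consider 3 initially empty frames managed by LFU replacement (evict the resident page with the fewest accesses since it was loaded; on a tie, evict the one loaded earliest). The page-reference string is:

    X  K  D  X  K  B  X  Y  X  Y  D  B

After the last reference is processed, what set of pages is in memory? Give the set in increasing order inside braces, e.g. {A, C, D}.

X -> miss, frames (X)
K -> miss, frames (X K)
D -> miss, frames (X K D)
X -> hit
K -> hit
B -> miss, evict D, frames (X K B)
X -> hit
Y -> miss, evict B, frames (X K Y)
X -> hit
Y -> hit
D -> miss, evict K, frames (X Y D)
B -> miss, evict D, frames (X Y B)

{B, X, Y}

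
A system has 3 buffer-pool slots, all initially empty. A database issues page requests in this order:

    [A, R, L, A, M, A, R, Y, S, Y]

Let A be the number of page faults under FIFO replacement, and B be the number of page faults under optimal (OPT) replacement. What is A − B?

Under FIFO: F F F . F F F F F . → 8 faults.
Under OPT: F F F . F . . F F . → 6 faults.
A − B = 8 − 6 = 2.

2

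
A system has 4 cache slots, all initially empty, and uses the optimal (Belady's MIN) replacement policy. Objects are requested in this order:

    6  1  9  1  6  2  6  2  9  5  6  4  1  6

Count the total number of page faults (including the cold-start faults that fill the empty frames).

6

6: fault, frames {6}
1: fault, frames {6,1}
9: fault, frames {6,1,9}
1: hit
6: hit
2: fault, frames {6,1,9,2}
6: hit
2: hit
9: hit
5: fault, evict 2, frames {6,1,9,5}
6: hit
4: fault, evict 5, frames {6,1,9,4}
1: hit
6: hit
Page faults: 6.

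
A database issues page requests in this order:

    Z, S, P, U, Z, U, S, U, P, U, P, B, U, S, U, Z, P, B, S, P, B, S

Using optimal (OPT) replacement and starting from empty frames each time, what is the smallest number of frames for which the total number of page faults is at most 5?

5

f=1: 22 faults
f=2: 13 faults
f=3: 8 faults
f=4: 6 faults
f=5: 5 faults
Smallest f with faults ≤ 5 is 5.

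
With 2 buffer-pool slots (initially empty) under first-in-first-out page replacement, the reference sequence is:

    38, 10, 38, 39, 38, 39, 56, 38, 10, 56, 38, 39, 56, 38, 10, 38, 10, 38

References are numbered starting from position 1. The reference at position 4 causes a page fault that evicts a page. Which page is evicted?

pos 1: 38 -> miss, frames (38)
pos 2: 10 -> miss, frames (38 10)
pos 3: 38 -> hit
pos 4: 39 -> miss, evict 38, frames (10 39)
At position 4, page 38 is evicted.

38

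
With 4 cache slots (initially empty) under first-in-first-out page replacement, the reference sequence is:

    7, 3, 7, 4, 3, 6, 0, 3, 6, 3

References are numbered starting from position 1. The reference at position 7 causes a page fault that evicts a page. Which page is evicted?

7

pos 1: 7: fault, frames {7}
pos 2: 3: fault, frames {7,3}
pos 3: 7: hit
pos 4: 4: fault, frames {7,3,4}
pos 5: 3: hit
pos 6: 6: fault, frames {7,3,4,6}
pos 7: 0: fault, evict 7, frames {3,4,6,0}
At position 7, page 7 is evicted.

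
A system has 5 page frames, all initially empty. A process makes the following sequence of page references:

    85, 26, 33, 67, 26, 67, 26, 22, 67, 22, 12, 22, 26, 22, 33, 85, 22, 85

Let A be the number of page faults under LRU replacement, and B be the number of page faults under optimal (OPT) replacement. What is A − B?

1

Under LRU: F F F F . . . F . . F . . . . F . . → 7 faults.
Under OPT: F F F F . . . F . . F . . . . . . . → 6 faults.
A − B = 7 − 6 = 1.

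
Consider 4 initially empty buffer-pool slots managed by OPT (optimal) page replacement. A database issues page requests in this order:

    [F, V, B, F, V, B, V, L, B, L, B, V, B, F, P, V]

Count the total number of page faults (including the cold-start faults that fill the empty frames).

F -> miss, frames [F]
V -> miss, frames [F, V]
B -> miss, frames [F, V, B]
F -> hit
V -> hit
B -> hit
V -> hit
L -> miss, frames [F, V, B, L]
B -> hit
L -> hit
B -> hit
V -> hit
B -> hit
F -> hit
P -> miss, evict L, frames [F, V, B, P]
V -> hit
Page faults: 5.

5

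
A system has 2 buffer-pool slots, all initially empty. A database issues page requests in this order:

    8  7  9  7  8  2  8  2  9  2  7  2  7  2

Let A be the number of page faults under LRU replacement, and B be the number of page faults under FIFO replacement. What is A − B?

Under LRU: F F F . F F . . F . F . . . → 7 faults.
Under FIFO: F F F . F F . . F . F F . . → 8 faults.
A − B = 7 − 8 = -1.

-1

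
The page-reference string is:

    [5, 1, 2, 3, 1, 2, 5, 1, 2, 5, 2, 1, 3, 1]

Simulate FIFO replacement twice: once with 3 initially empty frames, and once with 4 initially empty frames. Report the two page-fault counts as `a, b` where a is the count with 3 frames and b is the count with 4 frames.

3 frames: F F F F . . F F F . . . F . → 8 faults.
4 frames: F F F F . . . . . . . . . . → 4 faults.
4 < 8: adding a frame reduced faults, as is typical.

8, 4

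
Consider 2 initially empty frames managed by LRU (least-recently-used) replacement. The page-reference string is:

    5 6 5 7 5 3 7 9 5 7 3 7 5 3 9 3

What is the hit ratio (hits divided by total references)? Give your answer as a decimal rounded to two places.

5 → miss, frames (5)
6 → miss, frames (5 6)
5 → hit
7 → miss, evict 6, frames (5 7)
5 → hit
3 → miss, evict 7, frames (5 3)
7 → miss, evict 5, frames (3 7)
9 → miss, evict 3, frames (7 9)
5 → miss, evict 7, frames (9 5)
7 → miss, evict 9, frames (5 7)
3 → miss, evict 5, frames (7 3)
7 → hit
5 → miss, evict 3, frames (7 5)
3 → miss, evict 7, frames (5 3)
9 → miss, evict 5, frames (3 9)
3 → hit
Hits: 4 of 16 references → 4/16 = 0.2500.

0.25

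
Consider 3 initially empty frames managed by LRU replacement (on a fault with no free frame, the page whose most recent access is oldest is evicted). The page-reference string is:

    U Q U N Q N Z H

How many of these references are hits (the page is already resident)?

3

U → fault, frames {U}
Q → fault, frames {U,Q}
U → hit
N → fault, frames {Q,U,N}
Q → hit
N → hit
Z → fault, evict U, frames {Q,N,Z}
H → fault, evict Q, frames {N,Z,H}
Hits: 3.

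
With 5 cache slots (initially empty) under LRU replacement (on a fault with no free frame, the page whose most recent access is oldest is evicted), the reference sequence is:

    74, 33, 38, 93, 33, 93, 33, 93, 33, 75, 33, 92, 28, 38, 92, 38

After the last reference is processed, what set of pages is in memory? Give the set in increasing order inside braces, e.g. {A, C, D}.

{28, 33, 38, 75, 92}

74 -> fault, frames (74)
33 -> fault, frames (74 33)
38 -> fault, frames (74 33 38)
93 -> fault, frames (74 33 38 93)
33 -> hit
93 -> hit
33 -> hit
93 -> hit
33 -> hit
75 -> fault, frames (74 38 93 33 75)
33 -> hit
92 -> fault, evict 74, frames (38 93 75 33 92)
28 -> fault, evict 38, frames (93 75 33 92 28)
38 -> fault, evict 93, frames (75 33 92 28 38)
92 -> hit
38 -> hit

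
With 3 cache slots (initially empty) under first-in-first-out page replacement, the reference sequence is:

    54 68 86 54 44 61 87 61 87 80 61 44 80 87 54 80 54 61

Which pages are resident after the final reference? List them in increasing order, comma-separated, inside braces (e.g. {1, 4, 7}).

54 → miss, frames [54]
68 → miss, frames [54, 68]
86 → miss, frames [54, 68, 86]
54 → hit
44 → miss, evict 54, frames [68, 86, 44]
61 → miss, evict 68, frames [86, 44, 61]
87 → miss, evict 86, frames [44, 61, 87]
61 → hit
87 → hit
80 → miss, evict 44, frames [61, 87, 80]
61 → hit
44 → miss, evict 61, frames [87, 80, 44]
80 → hit
87 → hit
54 → miss, evict 87, frames [80, 44, 54]
80 → hit
54 → hit
61 → miss, evict 80, frames [44, 54, 61]

{44, 54, 61}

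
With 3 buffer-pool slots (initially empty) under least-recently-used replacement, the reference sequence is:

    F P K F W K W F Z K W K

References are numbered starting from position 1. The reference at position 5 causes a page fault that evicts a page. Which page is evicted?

pos 1: F → fault, frames {F}
pos 2: P → fault, frames {F,P}
pos 3: K → fault, frames {F,P,K}
pos 4: F → hit
pos 5: W → fault, evict P, frames {K,F,W}
At position 5, page P is evicted.

P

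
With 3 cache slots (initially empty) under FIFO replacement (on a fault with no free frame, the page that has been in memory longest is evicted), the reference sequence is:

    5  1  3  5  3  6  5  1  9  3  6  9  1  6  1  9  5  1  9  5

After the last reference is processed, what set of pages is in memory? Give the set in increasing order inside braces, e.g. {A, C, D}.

5 → miss, frames [5]
1 → miss, frames [5, 1]
3 → miss, frames [5, 1, 3]
5 → hit
3 → hit
6 → miss, evict 5, frames [1, 3, 6]
5 → miss, evict 1, frames [3, 6, 5]
1 → miss, evict 3, frames [6, 5, 1]
9 → miss, evict 6, frames [5, 1, 9]
3 → miss, evict 5, frames [1, 9, 3]
6 → miss, evict 1, frames [9, 3, 6]
9 → hit
1 → miss, evict 9, frames [3, 6, 1]
6 → hit
1 → hit
9 → miss, evict 3, frames [6, 1, 9]
5 → miss, evict 6, frames [1, 9, 5]
1 → hit
9 → hit
5 → hit

{1, 5, 9}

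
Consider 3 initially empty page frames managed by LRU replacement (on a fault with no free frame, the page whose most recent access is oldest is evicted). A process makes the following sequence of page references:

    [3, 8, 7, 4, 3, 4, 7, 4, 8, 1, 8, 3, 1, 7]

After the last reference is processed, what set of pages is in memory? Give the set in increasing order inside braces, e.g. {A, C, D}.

{1, 3, 7}

3 → miss, frames {3}
8 → miss, frames {3,8}
7 → miss, frames {3,8,7}
4 → miss, evict 3, frames {8,7,4}
3 → miss, evict 8, frames {7,4,3}
4 → hit
7 → hit
4 → hit
8 → miss, evict 3, frames {7,4,8}
1 → miss, evict 7, frames {4,8,1}
8 → hit
3 → miss, evict 4, frames {1,8,3}
1 → hit
7 → miss, evict 8, frames {3,1,7}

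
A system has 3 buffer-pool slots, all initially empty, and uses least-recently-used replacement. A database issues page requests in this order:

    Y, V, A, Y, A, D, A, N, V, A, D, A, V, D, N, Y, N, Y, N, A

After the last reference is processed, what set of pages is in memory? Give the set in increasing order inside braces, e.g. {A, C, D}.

Y → fault, frames (Y)
V → fault, frames (Y V)
A → fault, frames (Y V A)
Y → hit
A → hit
D → fault, evict V, frames (Y A D)
A → hit
N → fault, evict Y, frames (D A N)
V → fault, evict D, frames (A N V)
A → hit
D → fault, evict N, frames (V A D)
A → hit
V → hit
D → hit
N → fault, evict A, frames (V D N)
Y → fault, evict V, frames (D N Y)
N → hit
Y → hit
N → hit
A → fault, evict D, frames (Y N A)

{A, N, Y}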